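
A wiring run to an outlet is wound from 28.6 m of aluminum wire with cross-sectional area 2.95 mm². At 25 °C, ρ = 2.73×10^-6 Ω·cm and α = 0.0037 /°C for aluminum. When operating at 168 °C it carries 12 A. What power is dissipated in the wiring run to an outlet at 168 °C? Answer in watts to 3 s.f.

58.3 W

ρ = 2.73×10^-6 Ω·cm = 2.73×10^-8 Ω·m
A = 2.95 mm² = 2.950e-06 m²
R₍25₎ = ρL/A = (2.73×10^-8)(28.6)/(2.950e-06) = 0.2647 Ω
R₍168₎ = R₍25₎(1 + αΔT) = 0.2647 × (1 + 0.0037×143) = 0.4047 Ω
P = I²R = (12)² × 0.4047 = 58.3 W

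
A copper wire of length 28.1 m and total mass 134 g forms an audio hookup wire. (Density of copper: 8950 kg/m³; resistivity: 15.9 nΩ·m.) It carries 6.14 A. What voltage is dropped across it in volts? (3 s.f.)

5.15 V

ρ = 15.9 nΩ·m = 1.59×10^-8 Ω·m
A = m/(density·L) = 0.134/(8950×28.1) = 5.3281e-07 m²
R = ρL/A = (1.59×10^-8)(28.1)/(5.3281e-07) = 0.8385 Ω
V = IR = 6.14 × 0.8385 = 5.15 V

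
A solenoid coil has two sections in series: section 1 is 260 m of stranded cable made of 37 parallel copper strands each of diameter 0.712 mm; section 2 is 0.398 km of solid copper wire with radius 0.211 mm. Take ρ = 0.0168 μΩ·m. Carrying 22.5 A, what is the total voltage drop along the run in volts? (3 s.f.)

ρ = 0.0168 μΩ·m = 1.68×10^-8 Ω·m
Section 1: A_strand = π(3.5600e-04)² = 3.982e-07 m²; R₁ = ρL/(N·A_s) = (1.68×10^-8)(260)/(37×3.982e-07) = 0.2965 Ω
Section 2: A = πr² = π(2.1100e-04 m)² = 1.399e-07 m²
R₂ = (1.68×10^-8)(398)/(1.399e-07) = 47.81 Ω
R = R₁ + R₂ = 48.1 Ω
V = IR = 22.5 × 48.1 = 1080 V

1080 V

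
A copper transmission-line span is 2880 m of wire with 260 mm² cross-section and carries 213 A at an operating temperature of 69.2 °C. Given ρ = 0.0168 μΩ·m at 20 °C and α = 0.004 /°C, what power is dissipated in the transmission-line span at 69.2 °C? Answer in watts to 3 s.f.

ρ = 0.0168 μΩ·m = 1.68×10^-8 Ω·m
A = 260 mm² = 2.600e-04 m²
R₍20₎ = ρL/A = (1.68×10^-8)(2880)/(2.600e-04) = 0.1861 Ω
R₍69.2₎ = R₍20₎(1 + αΔT) = 0.1861 × (1 + 0.004×49.2) = 0.2227 Ω
P = I²R = (213)² × 0.2227 = 10100 W

10100 W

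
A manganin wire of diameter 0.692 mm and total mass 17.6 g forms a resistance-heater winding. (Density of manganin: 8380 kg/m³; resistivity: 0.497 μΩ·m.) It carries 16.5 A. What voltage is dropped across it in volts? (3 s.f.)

ρ = 0.497 μΩ·m = 4.97×10^-7 Ω·m
A = π(d/2)² = π(3.4600e-04 m)² = 3.7610e-07 m²
L = m/(density·A) = 0.0176/(8380×3.7610e-07) = 5.584 m
R = ρL/A = (4.97×10^-7)(5.584)/(3.7610e-07) = 7.379 Ω
V = IR = 16.5 × 7.379 = 122 V

122 V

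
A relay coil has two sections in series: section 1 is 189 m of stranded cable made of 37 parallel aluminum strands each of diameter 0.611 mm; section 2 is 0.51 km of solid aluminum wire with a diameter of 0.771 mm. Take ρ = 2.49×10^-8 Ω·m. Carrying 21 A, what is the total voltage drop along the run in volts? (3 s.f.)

580 V

Section 1: A_strand = π(3.0550e-04)² = 2.932e-07 m²; R₁ = ρL/(N·A_s) = (2.49×10^-8)(189)/(37×2.932e-07) = 0.4338 Ω
Section 2: A = π(d/2)² = π(3.8550e-04 m)² = 4.669e-07 m²
R₂ = (2.49×10^-8)(510)/(4.669e-07) = 27.2 Ω
R = R₁ + R₂ = 27.63 Ω
V = IR = 21 × 27.63 = 580 V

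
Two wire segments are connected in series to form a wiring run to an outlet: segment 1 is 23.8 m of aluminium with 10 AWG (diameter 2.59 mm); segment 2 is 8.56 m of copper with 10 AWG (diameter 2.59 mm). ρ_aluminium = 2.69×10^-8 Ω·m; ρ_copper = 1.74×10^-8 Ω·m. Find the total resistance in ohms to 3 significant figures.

0.150 Ω

Segment 1: A = π(2.59/2 mm)² = π(1.2950e-03 m)² = 5.269e-06 m²
R₁ = ρL/A = (2.69×10^-8)(23.8)/(5.269e-06) = 0.1215 Ω
R₂ = (1.74×10^-8)(8.56)/(5.269e-06) = 0.02827 Ω
R = R₁ + R₂ = 0.150 Ω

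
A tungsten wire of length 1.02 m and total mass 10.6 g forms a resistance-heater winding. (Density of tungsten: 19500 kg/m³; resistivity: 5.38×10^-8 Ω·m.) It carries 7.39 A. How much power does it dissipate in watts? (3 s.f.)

5.62 W

A = m/(density·L) = 0.0106/(19500×1.02) = 5.3293e-07 m²
R = ρL/A = (5.38×10^-8)(1.02)/(5.3293e-07) = 0.103 Ω
P = I²R = (7.39)² × 0.103 = 5.62 W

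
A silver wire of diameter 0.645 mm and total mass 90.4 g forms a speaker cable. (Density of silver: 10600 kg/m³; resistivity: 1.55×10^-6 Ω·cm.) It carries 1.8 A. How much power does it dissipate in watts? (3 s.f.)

4.01 W

ρ = 1.55×10^-6 Ω·cm = 1.55×10^-8 Ω·m
A = π(d/2)² = π(3.2250e-04 m)² = 3.2675e-07 m²
L = m/(density·A) = 0.0904/(10600×3.2675e-07) = 26.1 m
R = ρL/A = (1.55×10^-8)(26.1)/(3.2675e-07) = 1.238 Ω
P = I²R = (1.8)² × 1.238 = 4.01 W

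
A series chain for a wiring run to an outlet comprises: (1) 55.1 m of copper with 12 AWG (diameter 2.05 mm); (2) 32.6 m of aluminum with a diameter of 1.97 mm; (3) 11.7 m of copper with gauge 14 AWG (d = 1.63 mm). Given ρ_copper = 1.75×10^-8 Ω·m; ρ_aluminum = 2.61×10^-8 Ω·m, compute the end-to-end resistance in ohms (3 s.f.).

0.669 Ω

Seg 1: A = π(2.05/2 mm)² = π(1.0250e-03 m)² = 3.301e-06 m²
R_1 = (1.75×10^-8)(55.1)/(3.301e-06) = 0.2921 Ω
Seg 2: A = π(d/2)² = π(9.8500e-04 m)² = 3.048e-06 m²
R_2 = (2.61×10^-8)(32.6)/(3.048e-06) = 0.2791 Ω
Seg 3: A = π(1.63/2 mm)² = π(8.1500e-04 m)² = 2.087e-06 m²
R_3 = (1.75×10^-8)(11.7)/(2.087e-06) = 0.09812 Ω
R_total = R_1 + R_2 + R_3 = 0.669 Ω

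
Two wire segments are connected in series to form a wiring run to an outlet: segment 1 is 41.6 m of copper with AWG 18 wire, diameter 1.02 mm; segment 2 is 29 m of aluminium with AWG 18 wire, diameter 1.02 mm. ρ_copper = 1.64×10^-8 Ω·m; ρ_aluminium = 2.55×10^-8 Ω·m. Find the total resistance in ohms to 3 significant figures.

1.74 Ω

Segment 1: A = π(1.02/2 mm)² = π(5.1000e-04 m)² = 8.171e-07 m²
R₁ = ρL/A = (1.64×10^-8)(41.6)/(8.171e-07) = 0.8349 Ω
R₂ = (2.55×10^-8)(29)/(8.171e-07) = 0.905 Ω
R = R₁ + R₂ = 1.74 Ω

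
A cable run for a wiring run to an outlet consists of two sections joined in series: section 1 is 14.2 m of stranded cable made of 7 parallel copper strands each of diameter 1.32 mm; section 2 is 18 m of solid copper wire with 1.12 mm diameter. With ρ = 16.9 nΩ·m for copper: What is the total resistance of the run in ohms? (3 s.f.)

0.334 Ω

ρ = 16.9 nΩ·m = 1.69×10^-8 Ω·m
Section 1: A_strand = π(6.6000e-04)² = 1.368e-06 m²; R₁ = ρL/(N·A_s) = (1.69×10^-8)(14.2)/(7×1.368e-06) = 0.02505 Ω
Section 2: A = π(d/2)² = π(5.6000e-04 m)² = 9.852e-07 m²
R₂ = (1.69×10^-8)(18)/(9.852e-07) = 0.3088 Ω
R = R₁ + R₂ = 0.334 Ω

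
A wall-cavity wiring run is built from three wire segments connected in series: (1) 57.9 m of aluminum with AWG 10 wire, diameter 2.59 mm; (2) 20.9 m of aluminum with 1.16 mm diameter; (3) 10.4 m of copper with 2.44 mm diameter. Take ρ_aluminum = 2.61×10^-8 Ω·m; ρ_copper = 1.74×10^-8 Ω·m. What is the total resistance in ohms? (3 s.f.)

0.842 Ω

Seg 1: A = π(2.59/2 mm)² = π(1.2950e-03 m)² = 5.269e-06 m²
R_1 = (2.61×10^-8)(57.9)/(5.269e-06) = 0.2868 Ω
Seg 2: A = π(d/2)² = π(5.8000e-04 m)² = 1.057e-06 m²
R_2 = (2.61×10^-8)(20.9)/(1.057e-06) = 0.5162 Ω
Seg 3: A = π(d/2)² = π(1.2200e-03 m)² = 4.676e-06 m²
R_3 = (1.74×10^-8)(10.4)/(4.676e-06) = 0.0387 Ω
R_total = R_1 + R_2 + R_3 = 0.842 Ω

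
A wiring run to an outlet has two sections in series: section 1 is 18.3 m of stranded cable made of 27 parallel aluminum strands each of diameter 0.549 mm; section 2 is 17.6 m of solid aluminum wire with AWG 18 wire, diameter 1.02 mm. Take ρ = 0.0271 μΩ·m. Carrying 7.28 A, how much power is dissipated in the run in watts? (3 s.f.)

ρ = 0.0271 μΩ·m = 2.71×10^-8 Ω·m
Section 1: A_strand = π(2.7450e-04)² = 2.367e-07 m²; R₁ = ρL/(N·A_s) = (2.71×10^-8)(18.3)/(27×2.367e-07) = 0.07759 Ω
Section 2: A = π(1.02/2 mm)² = π(5.1000e-04 m)² = 8.171e-07 m²
R₂ = (2.71×10^-8)(17.6)/(8.171e-07) = 0.5837 Ω
R = R₁ + R₂ = 0.6613 Ω
P = I²R = (7.28)² × 0.6613 = 35.0 W

35.0 W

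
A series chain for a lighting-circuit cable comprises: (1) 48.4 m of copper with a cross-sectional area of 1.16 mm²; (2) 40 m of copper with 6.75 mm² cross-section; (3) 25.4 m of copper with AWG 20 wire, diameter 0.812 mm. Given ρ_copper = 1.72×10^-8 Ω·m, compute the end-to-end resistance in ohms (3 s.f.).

Seg 1: A = 1.16 mm² = 1.160e-06 m²
R_1 = (1.72×10^-8)(48.4)/(1.160e-06) = 0.7177 Ω
Seg 2: A = 6.75 mm² = 6.750e-06 m²
R_2 = (1.72×10^-8)(40)/(6.750e-06) = 0.1019 Ω
Seg 3: A = π(0.812/2 mm)² = π(4.0600e-04 m)² = 5.178e-07 m²
R_3 = (1.72×10^-8)(25.4)/(5.178e-07) = 0.8436 Ω
R_total = R_1 + R_2 + R_3 = 1.66 Ω

1.66 Ω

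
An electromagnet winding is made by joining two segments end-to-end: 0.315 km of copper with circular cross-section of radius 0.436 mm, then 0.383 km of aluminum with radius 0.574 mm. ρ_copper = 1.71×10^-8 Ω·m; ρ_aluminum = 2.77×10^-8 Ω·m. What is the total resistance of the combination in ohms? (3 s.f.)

Segment 1: A = πr² = π(4.3600e-04 m)² = 5.972e-07 m²
R₁ = ρL/A = (1.71×10^-8)(315)/(5.972e-07) = 9.02 Ω
Segment 2: A = πr² = π(5.7400e-04 m)² = 1.035e-06 m²
R₂ = (2.77×10^-8)(383)/(1.035e-06) = 10.25 Ω
R = R₁ + R₂ = 19.3 Ω

19.3 Ω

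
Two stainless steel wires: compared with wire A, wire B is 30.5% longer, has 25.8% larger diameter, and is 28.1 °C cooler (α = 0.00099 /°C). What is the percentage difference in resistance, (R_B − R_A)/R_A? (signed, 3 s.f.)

-19.8%

R ∝ ρL/d² with ρ ∝ (1+αΔT), so R_B/R_A = (1 + 30.5/100) × (1 + 25.8/100)⁻² × (1 − 0.00099×28.1)
= 1.305 × 0.6319 × 0.9722 = 0.8017
(R_B − R_A)/R_A = 0.8017 − 1 = -19.8%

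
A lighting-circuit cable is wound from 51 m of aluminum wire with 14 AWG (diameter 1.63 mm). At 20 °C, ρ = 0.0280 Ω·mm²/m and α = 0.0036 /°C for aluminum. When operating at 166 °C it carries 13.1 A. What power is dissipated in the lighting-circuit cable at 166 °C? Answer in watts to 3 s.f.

179 W

ρ = 0.0280 Ω·mm²/m = 2.80×10^-8 Ω·m
A = π(1.63/2 mm)² = π(8.1500e-04 m)² = 2.087e-06 m²
R₍20₎ = ρL/A = (2.80×10^-8)(51)/(2.087e-06) = 0.6843 Ω
R₍166₎ = R₍20₎(1 + αΔT) = 0.6843 × (1 + 0.0036×146) = 1.044 Ω
P = I²R = (13.1)² × 1.044 = 179 W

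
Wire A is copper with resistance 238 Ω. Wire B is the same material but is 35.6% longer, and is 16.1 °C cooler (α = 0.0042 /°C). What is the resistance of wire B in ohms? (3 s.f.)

R ∝ ρL/d² with ρ ∝ (1+αΔT), so R_B/R_A = (1 + 35.6/100) × (1 − 0.0042×16.1)
= 1.356 × 0.9324 = 1.264
R_B = 1.264 × 238 = 301 Ω

301 Ω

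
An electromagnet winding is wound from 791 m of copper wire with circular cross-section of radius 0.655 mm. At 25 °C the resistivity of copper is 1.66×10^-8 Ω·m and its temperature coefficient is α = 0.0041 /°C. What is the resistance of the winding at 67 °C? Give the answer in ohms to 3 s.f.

11.4 Ω

A = πr² = π(6.5500e-04 m)² = 1.348e-06 m²
R₍25°C₎ = ρL/A = (1.66×10^-8)(791)/(1.348e-06) = 9.742 Ω
R = R₀(1 + αΔT) = 9.742(1 + 0.0041×42) = 11.4 Ω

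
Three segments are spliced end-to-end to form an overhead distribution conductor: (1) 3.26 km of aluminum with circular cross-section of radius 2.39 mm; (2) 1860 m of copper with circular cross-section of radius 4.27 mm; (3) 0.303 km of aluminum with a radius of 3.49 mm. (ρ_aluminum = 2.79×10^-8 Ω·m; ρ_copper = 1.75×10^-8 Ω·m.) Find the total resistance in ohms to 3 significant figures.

Seg 1: A = πr² = π(2.3900e-03 m)² = 1.795e-05 m²
R_1 = (2.79×10^-8)(3260)/(1.795e-05) = 5.068 Ω
Seg 2: A = πr² = π(4.2700e-03 m)² = 5.728e-05 m²
R_2 = (1.75×10^-8)(1860)/(5.728e-05) = 0.5683 Ω
Seg 3: A = πr² = π(3.4900e-03 m)² = 3.826e-05 m²
R_3 = (2.79×10^-8)(303)/(3.826e-05) = 0.2209 Ω
R_total = R_1 + R_2 + R_3 = 5.86 Ω

5.86 Ω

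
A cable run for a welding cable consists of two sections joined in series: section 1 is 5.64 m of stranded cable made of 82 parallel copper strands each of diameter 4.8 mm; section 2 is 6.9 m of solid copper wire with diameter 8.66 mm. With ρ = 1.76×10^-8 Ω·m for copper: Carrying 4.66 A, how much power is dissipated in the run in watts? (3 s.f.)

Section 1: A_strand = π(2.4000e-03)² = 1.810e-05 m²; R₁ = ρL/(N·A_s) = (1.76×10^-8)(5.64)/(82×1.810e-05) = 6.690×10^-5 Ω
Section 2: A = π(d/2)² = π(4.3300e-03 m)² = 5.890e-05 m²
R₂ = (1.76×10^-8)(6.9)/(5.890e-05) = 0.002062 Ω
R = R₁ + R₂ = 0.002129 Ω
P = I²R = (4.66)² × 0.002129 = 0.0462 W

0.0462 W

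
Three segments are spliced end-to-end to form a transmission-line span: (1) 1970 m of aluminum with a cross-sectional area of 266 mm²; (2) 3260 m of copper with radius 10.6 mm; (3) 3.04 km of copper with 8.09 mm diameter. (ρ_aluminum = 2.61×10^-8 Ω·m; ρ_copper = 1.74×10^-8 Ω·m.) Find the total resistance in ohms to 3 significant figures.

1.38 Ω

Seg 1: A = 266 mm² = 2.660e-04 m²
R_1 = (2.61×10^-8)(1970)/(2.660e-04) = 0.1933 Ω
Seg 2: A = πr² = π(1.0600e-02 m)² = 3.530e-04 m²
R_2 = (1.74×10^-8)(3260)/(3.530e-04) = 0.1607 Ω
Seg 3: A = π(d/2)² = π(4.0450e-03 m)² = 5.140e-05 m²
R_3 = (1.74×10^-8)(3040)/(5.140e-05) = 1.029 Ω
R_total = R_1 + R_2 + R_3 = 1.38 Ω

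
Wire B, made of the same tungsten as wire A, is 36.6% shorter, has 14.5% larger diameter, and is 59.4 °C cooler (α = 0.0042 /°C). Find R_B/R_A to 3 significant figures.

0.363

R ∝ ρL/d² with ρ ∝ (1+αΔT), so R_B/R_A = (1 − 36.6/100) × (1 + 14.5/100)⁻² × (1 − 0.0042×59.4)
= 0.634 × 0.7628 × 0.7505 = 0.363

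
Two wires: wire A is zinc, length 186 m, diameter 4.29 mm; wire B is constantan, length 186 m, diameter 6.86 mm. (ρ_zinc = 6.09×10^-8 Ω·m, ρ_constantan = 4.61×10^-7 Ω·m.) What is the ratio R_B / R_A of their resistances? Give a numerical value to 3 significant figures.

R ∝ ρL/d², so R_B/R_A = (ρ_B/ρ_A) × (d_A/d_B)²
= (4.61×10^-7/6.09×10^-8) × (4.29/6.86)² = 2.96

2.96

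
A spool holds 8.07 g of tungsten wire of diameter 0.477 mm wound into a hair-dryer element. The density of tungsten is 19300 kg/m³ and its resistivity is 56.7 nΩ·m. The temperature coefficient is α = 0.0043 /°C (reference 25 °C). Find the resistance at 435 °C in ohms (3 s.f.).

ρ = 56.7 nΩ·m = 5.67×10^-8 Ω·m
A = π(d/2)² = π(2.3850e-04 m)² = 1.7870e-07 m²
L = m/(density·A) = 0.00807/(19300×1.7870e-07) = 2.34 m
R = ρL/A = (5.67×10^-8)(2.34)/(1.7870e-07) = 0.7424 Ω
R(435 °C) = 0.7424 × (1 + 0.0043×410) = 2.05 Ω

2.05 Ω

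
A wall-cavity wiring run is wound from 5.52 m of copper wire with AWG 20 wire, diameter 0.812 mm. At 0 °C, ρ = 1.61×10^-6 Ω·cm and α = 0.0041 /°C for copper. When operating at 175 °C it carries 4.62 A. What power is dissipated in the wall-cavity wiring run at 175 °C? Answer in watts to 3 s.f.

6.29 W

ρ = 1.61×10^-6 Ω·cm = 1.61×10^-8 Ω·m
A = π(0.812/2 mm)² = π(4.0600e-04 m)² = 5.178e-07 m²
R₍0₎ = ρL/A = (1.61×10^-8)(5.52)/(5.178e-07) = 0.1716 Ω
R₍175₎ = R₍0₎(1 + αΔT) = 0.1716 × (1 + 0.0041×175) = 0.2948 Ω
P = I²R = (4.62)² × 0.2948 = 6.29 W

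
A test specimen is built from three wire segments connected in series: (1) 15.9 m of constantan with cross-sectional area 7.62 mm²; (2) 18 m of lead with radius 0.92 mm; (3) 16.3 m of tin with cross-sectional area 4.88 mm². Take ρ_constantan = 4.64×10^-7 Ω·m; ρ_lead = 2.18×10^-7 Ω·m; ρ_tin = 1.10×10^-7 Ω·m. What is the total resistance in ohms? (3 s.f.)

Seg 1: A = 7.62 mm² = 7.620e-06 m²
R_1 = (4.64×10^-7)(15.9)/(7.620e-06) = 0.9682 Ω
Seg 2: A = πr² = π(9.2000e-04 m)² = 2.659e-06 m²
R_2 = (2.18×10^-7)(18)/(2.659e-06) = 1.476 Ω
Seg 3: A = 4.88 mm² = 4.880e-06 m²
R_3 = (1.10×10^-7)(16.3)/(4.880e-06) = 0.3674 Ω
R_total = R_1 + R_2 + R_3 = 2.81 Ω

2.81 Ω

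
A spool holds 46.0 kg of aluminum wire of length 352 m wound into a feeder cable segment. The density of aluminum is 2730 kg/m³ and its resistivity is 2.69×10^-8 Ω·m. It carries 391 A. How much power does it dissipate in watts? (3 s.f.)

30200 W

A = m/(density·L) = 46/(2730×352) = 4.7869e-05 m²
R = ρL/A = (2.69×10^-8)(352)/(4.7869e-05) = 0.1978 Ω
P = I²R = (391)² × 0.1978 = 30200 W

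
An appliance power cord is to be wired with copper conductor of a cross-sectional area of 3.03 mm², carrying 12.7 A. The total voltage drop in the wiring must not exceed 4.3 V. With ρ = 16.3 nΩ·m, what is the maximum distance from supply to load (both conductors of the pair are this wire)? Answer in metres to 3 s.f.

ρ = 16.3 nΩ·m = 1.63×10^-8 Ω·m
A = 3.03 mm² = 3.030e-06 m²
L_max = V_max·A/(2·ρI) = (4.3)(3.030e-06)/(2×1.63×10^-8×12.7) = 31.5 m

31.5 m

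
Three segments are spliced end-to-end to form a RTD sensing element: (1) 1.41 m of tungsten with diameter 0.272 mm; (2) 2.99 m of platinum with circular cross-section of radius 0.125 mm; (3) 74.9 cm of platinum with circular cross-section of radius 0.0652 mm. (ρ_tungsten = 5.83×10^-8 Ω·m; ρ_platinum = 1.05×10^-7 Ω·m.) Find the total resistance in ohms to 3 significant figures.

Seg 1: A = π(d/2)² = π(1.3600e-04 m)² = 5.811e-08 m²
R_1 = (5.83×10^-8)(1.41)/(5.811e-08) = 1.415 Ω
Seg 2: A = πr² = π(1.2500e-04 m)² = 4.909e-08 m²
R_2 = (1.05×10^-7)(2.99)/(4.909e-08) = 6.396 Ω
Seg 3: A = πr² = π(6.5200e-05 m)² = 1.336e-08 m²
R_3 = (1.05×10^-7)(0.749)/(1.336e-08) = 5.889 Ω
R_total = R_1 + R_2 + R_3 = 13.7 Ω

13.7 Ω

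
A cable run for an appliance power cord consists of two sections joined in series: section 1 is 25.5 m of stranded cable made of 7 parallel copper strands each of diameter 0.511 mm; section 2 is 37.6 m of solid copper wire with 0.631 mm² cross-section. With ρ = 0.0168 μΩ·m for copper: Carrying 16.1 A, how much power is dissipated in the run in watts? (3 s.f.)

ρ = 0.0168 μΩ·m = 1.68×10^-8 Ω·m
Section 1: A_strand = π(2.5550e-04)² = 2.051e-07 m²; R₁ = ρL/(N·A_s) = (1.68×10^-8)(25.5)/(7×2.051e-07) = 0.2984 Ω
Section 2: A = 0.631 mm² = 6.310e-07 m²
R₂ = (1.68×10^-8)(37.6)/(6.310e-07) = 1.001 Ω
R = R₁ + R₂ = 1.299 Ω
P = I²R = (16.1)² × 1.299 = 337 W

337 W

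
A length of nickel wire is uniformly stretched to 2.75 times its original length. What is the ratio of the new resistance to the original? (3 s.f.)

7.56

Volume constant ⇒ A' = A/k with k = 2.75. R' = ρ(kL)/(A/k) = k²R.
Factor = 7.56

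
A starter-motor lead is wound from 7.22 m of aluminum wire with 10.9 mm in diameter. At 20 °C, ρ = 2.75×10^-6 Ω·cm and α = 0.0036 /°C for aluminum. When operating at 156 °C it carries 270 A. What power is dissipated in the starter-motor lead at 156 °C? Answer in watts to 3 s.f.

ρ = 2.75×10^-6 Ω·cm = 2.75×10^-8 Ω·m
A = π(d/2)² = π(5.4500e-03 m)² = 9.331e-05 m²
R₍20₎ = ρL/A = (2.75×10^-8)(7.22)/(9.331e-05) = 0.002128 Ω
R₍156₎ = R₍20₎(1 + αΔT) = 0.002128 × (1 + 0.0036×136) = 0.00317 Ω
P = I²R = (270)² × 0.00317 = 231 W

231 W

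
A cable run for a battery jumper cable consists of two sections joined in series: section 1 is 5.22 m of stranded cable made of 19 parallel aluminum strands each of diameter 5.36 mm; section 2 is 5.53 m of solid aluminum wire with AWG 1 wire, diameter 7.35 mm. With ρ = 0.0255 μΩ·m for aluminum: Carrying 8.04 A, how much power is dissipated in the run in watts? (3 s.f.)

ρ = 0.0255 μΩ·m = 2.55×10^-8 Ω·m
Section 1: A_strand = π(2.6800e-03)² = 2.256e-05 m²; R₁ = ρL/(N·A_s) = (2.55×10^-8)(5.22)/(19×2.256e-05) = 3.105×10^-4 Ω
Section 2: A = π(7.35/2 mm)² = π(3.6750e-03 m)² = 4.243e-05 m²
R₂ = (2.55×10^-8)(5.53)/(4.243e-05) = 0.003324 Ω
R = R₁ + R₂ = 0.003634 Ω
P = I²R = (8.04)² × 0.003634 = 0.235 W

0.235 W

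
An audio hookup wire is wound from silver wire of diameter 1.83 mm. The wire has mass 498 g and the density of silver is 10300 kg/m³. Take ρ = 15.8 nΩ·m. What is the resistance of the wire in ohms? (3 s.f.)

ρ = 15.8 nΩ·m = 1.58×10^-8 Ω·m
A = π(d/2)² = π(9.1500e-04 m)² = 2.6302e-06 m²
L = m/(density·A) = 0.498/(10300×2.6302e-06) = 18.38 m
R = ρL/A = (1.58×10^-8)(18.38)/(2.6302e-06) = 0.110 Ω

0.110 Ω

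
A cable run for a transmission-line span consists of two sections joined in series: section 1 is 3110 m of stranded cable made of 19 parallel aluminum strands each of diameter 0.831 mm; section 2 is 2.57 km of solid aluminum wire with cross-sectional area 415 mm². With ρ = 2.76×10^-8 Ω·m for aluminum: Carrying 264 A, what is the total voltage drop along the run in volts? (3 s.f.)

2240 V

Section 1: A_strand = π(4.1550e-04)² = 5.424e-07 m²; R₁ = ρL/(N·A_s) = (2.76×10^-8)(3110)/(19×5.424e-07) = 8.33 Ω
Section 2: A = 415 mm² = 4.150e-04 m²
R₂ = (2.76×10^-8)(2570)/(4.150e-04) = 0.1709 Ω
R = R₁ + R₂ = 8.501 Ω
V = IR = 264 × 8.501 = 2240 V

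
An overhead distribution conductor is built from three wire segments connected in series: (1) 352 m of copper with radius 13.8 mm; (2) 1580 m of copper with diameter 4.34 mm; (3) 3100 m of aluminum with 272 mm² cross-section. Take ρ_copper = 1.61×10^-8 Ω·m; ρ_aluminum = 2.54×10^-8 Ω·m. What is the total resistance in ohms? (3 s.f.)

2.02 Ω

Seg 1: A = πr² = π(1.3800e-02 m)² = 5.983e-04 m²
R_1 = (1.61×10^-8)(352)/(5.983e-04) = 0.009472 Ω
Seg 2: A = π(d/2)² = π(2.1700e-03 m)² = 1.479e-05 m²
R_2 = (1.61×10^-8)(1580)/(1.479e-05) = 1.72 Ω
Seg 3: A = 272 mm² = 2.720e-04 m²
R_3 = (2.54×10^-8)(3100)/(2.720e-04) = 0.2895 Ω
R_total = R_1 + R_2 + R_3 = 2.02 Ω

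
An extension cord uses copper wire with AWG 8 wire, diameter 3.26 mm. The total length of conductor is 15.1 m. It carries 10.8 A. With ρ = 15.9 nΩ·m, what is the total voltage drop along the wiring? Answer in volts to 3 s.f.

ρ = 15.9 nΩ·m = 1.59×10^-8 Ω·m
A = π(3.26/2 mm)² = π(1.6300e-03 m)² = 8.347e-06 m²
R = ρL/A = (1.59×10^-8)(15.1)/(8.347e-06) = 0.02876 Ω
V = IR = 10.8 × 0.02876 = 0.311 V

0.311 V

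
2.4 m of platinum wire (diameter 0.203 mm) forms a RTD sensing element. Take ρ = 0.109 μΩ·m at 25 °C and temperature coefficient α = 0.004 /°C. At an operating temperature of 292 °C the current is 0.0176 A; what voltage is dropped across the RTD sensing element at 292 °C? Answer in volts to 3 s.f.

0.294 V

ρ = 0.109 μΩ·m = 1.09×10^-7 Ω·m
A = π(d/2)² = π(1.0150e-04 m)² = 3.237e-08 m²
R₍25₎ = ρL/A = (1.09×10^-7)(2.4)/(3.237e-08) = 8.083 Ω
R₍292₎ = R₍25₎(1 + αΔT) = 8.083 × (1 + 0.004×267) = 16.71 Ω
V = IR = 0.0176 × 16.71 = 0.294 V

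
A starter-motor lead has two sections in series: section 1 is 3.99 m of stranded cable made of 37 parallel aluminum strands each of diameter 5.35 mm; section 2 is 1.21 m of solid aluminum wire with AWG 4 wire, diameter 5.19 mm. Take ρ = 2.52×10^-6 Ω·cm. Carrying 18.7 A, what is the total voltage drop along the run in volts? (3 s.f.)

0.0292 V

ρ = 2.52×10^-6 Ω·cm = 2.52×10^-8 Ω·m
Section 1: A_strand = π(2.6750e-03)² = 2.248e-05 m²; R₁ = ρL/(N·A_s) = (2.52×10^-8)(3.99)/(37×2.248e-05) = 1.209×10^-4 Ω
Section 2: A = π(5.19/2 mm)² = π(2.5950e-03 m)² = 2.116e-05 m²
R₂ = (2.52×10^-8)(1.21)/(2.116e-05) = 0.001441 Ω
R = R₁ + R₂ = 0.001562 Ω
V = IR = 18.7 × 0.001562 = 0.0292 V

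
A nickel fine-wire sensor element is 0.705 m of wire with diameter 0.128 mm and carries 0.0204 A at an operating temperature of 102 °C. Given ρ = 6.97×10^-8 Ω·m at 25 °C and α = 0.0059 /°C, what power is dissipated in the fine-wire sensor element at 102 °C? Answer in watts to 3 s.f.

A = π(d/2)² = π(6.4000e-05 m)² = 1.287e-08 m²
R₍25₎ = ρL/A = (6.97×10^-8)(0.705)/(1.287e-08) = 3.819 Ω
R₍102₎ = R₍25₎(1 + αΔT) = 3.819 × (1 + 0.0059×77) = 5.553 Ω
P = I²R = (0.0204)² × 5.553 = 0.00231 W

0.00231 W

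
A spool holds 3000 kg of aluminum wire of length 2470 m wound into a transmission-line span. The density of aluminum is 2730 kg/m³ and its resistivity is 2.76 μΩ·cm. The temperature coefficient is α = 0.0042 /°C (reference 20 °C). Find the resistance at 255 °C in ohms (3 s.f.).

ρ = 2.76 μΩ·cm = 2.76×10^-8 Ω·m
A = m/(density·L) = 3000/(2730×2470) = 4.4490e-04 m²
R = ρL/A = (2.76×10^-8)(2470)/(4.4490e-04) = 0.1532 Ω
R(255 °C) = 0.1532 × (1 + 0.0042×235) = 0.304 Ω

0.304 Ω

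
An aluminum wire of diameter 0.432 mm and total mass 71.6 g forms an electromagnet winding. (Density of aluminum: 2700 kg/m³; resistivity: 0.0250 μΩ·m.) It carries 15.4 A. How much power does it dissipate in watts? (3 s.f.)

7320 W

ρ = 0.0250 μΩ·m = 2.50×10^-8 Ω·m
A = π(d/2)² = π(2.1600e-04 m)² = 1.4657e-07 m²
L = m/(density·A) = 0.0716/(2700×1.4657e-07) = 180.9 m
R = ρL/A = (2.50×10^-8)(180.9)/(1.4657e-07) = 30.86 Ω
P = I²R = (15.4)² × 30.86 = 7320 W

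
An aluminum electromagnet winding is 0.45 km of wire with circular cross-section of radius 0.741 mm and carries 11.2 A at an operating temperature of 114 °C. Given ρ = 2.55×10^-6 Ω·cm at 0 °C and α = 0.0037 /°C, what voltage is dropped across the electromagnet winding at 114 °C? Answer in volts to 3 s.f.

106 V

ρ = 2.55×10^-6 Ω·cm = 2.55×10^-8 Ω·m
A = πr² = π(7.4100e-04 m)² = 1.725e-06 m²
R₍0₎ = ρL/A = (2.55×10^-8)(450)/(1.725e-06) = 6.652 Ω
R₍114₎ = R₍0₎(1 + αΔT) = 6.652 × (1 + 0.0037×114) = 9.458 Ω
V = IR = 11.2 × 9.458 = 106 V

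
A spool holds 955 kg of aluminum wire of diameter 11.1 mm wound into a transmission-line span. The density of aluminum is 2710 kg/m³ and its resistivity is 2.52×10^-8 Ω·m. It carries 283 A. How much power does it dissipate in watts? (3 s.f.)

76000 W

A = π(d/2)² = π(5.5500e-03 m)² = 9.6769e-05 m²
L = m/(density·A) = 955/(2710×9.6769e-05) = 3642 m
R = ρL/A = (2.52×10^-8)(3642)/(9.6769e-05) = 0.9483 Ω
P = I²R = (283)² × 0.9483 = 76000 W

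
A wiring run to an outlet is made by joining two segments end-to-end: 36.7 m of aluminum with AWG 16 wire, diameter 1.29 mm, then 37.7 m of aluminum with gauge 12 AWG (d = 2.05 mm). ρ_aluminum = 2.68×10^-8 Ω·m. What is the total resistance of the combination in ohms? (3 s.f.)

Segment 1: A = π(1.29/2 mm)² = π(6.4500e-04 m)² = 1.307e-06 m²
R₁ = ρL/A = (2.68×10^-8)(36.7)/(1.307e-06) = 0.7525 Ω
Segment 2: A = π(2.05/2 mm)² = π(1.0250e-03 m)² = 3.301e-06 m²
R₂ = (2.68×10^-8)(37.7)/(3.301e-06) = 0.3061 Ω
R = R₁ + R₂ = 1.06 Ω

1.06 Ω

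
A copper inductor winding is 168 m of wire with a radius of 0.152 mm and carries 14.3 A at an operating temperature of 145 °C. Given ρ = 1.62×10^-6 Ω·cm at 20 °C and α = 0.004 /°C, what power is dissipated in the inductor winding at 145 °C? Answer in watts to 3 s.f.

11500 W

ρ = 1.62×10^-6 Ω·cm = 1.62×10^-8 Ω·m
A = πr² = π(1.5200e-04 m)² = 7.258e-08 m²
R₍20₎ = ρL/A = (1.62×10^-8)(168)/(7.258e-08) = 37.5 Ω
R₍145₎ = R₍20₎(1 + αΔT) = 37.5 × (1 + 0.004×125) = 56.24 Ω
P = I²R = (14.3)² × 56.24 = 11500 W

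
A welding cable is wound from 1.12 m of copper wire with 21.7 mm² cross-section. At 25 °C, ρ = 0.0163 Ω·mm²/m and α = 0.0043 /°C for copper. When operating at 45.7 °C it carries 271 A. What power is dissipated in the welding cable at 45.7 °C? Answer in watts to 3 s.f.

ρ = 0.0163 Ω·mm²/m = 1.63×10^-8 Ω·m
A = 21.7 mm² = 2.170e-05 m²
R₍25₎ = ρL/A = (1.63×10^-8)(1.12)/(2.170e-05) = 8.413×10^-4 Ω
R₍45.7₎ = R₍25₎(1 + αΔT) = 8.413×10^-4 × (1 + 0.0043×20.7) = 9.162×10^-4 Ω
P = I²R = (271)² × 9.162×10^-4 = 67.3 W

67.3 W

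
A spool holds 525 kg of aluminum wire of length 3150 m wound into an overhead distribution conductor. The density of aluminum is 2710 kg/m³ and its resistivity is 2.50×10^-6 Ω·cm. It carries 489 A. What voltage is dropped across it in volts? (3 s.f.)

626 V

ρ = 2.50×10^-6 Ω·cm = 2.50×10^-8 Ω·m
A = m/(density·L) = 525/(2710×3150) = 6.1501e-05 m²
R = ρL/A = (2.50×10^-8)(3150)/(6.1501e-05) = 1.28 Ω
V = IR = 489 × 1.28 = 626 V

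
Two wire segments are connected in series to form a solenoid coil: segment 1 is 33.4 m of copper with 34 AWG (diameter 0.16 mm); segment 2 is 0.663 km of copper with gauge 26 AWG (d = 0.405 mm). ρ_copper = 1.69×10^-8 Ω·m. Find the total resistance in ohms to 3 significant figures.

Segment 1: A = π(0.16/2 mm)² = π(8.0000e-05 m)² = 2.011e-08 m²
R₁ = ρL/A = (1.69×10^-8)(33.4)/(2.011e-08) = 28.07 Ω
Segment 2: A = π(0.405/2 mm)² = π(2.0250e-04 m)² = 1.288e-07 m²
R₂ = (1.69×10^-8)(663)/(1.288e-07) = 86.98 Ω
R = R₁ + R₂ = 115 Ω

115 Ω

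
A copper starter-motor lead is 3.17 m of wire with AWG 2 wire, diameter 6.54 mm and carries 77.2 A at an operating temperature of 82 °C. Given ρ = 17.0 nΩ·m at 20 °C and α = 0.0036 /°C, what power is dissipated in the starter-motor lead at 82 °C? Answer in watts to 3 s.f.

ρ = 17.0 nΩ·m = 1.70×10^-8 Ω·m
A = π(6.54/2 mm)² = π(3.2700e-03 m)² = 3.359e-05 m²
R₍20₎ = ρL/A = (1.70×10^-8)(3.17)/(3.359e-05) = 0.001604 Ω
R₍82₎ = R₍20₎(1 + αΔT) = 0.001604 × (1 + 0.0036×62) = 0.001962 Ω
P = I²R = (77.2)² × 0.001962 = 11.7 W

11.7 W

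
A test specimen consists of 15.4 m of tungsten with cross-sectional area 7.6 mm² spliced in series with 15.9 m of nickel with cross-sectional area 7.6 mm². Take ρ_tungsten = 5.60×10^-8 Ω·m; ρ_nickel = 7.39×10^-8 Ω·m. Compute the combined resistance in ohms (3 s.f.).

0.268 Ω

Segment 1: A = 7.6 mm² = 7.600e-06 m²
R₁ = ρL/A = (5.60×10^-8)(15.4)/(7.600e-06) = 0.1135 Ω
R₂ = (7.39×10^-8)(15.9)/(7.600e-06) = 0.1546 Ω
R = R₁ + R₂ = 0.268 Ω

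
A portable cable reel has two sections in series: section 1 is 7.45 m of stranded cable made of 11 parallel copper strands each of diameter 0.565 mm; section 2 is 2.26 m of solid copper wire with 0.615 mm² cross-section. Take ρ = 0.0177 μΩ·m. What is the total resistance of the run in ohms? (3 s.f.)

0.113 Ω

ρ = 0.0177 μΩ·m = 1.77×10^-8 Ω·m
Section 1: A_strand = π(2.8250e-04)² = 2.507e-07 m²; R₁ = ρL/(N·A_s) = (1.77×10^-8)(7.45)/(11×2.507e-07) = 0.04781 Ω
Section 2: A = 0.615 mm² = 6.150e-07 m²
R₂ = (1.77×10^-8)(2.26)/(6.150e-07) = 0.06504 Ω
R = R₁ + R₂ = 0.113 Ω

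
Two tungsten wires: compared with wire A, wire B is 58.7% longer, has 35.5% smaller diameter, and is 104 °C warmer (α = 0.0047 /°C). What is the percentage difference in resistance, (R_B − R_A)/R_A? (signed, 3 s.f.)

468%

R ∝ ρL/d² with ρ ∝ (1+αΔT), so R_B/R_A = (1 + 58.7/100) × (1 − 35.5/100)⁻² × (1 + 0.0047×104)
= 1.587 × 2.404 × 1.489 = 5.679
(R_B − R_A)/R_A = 5.679 − 1 = 468%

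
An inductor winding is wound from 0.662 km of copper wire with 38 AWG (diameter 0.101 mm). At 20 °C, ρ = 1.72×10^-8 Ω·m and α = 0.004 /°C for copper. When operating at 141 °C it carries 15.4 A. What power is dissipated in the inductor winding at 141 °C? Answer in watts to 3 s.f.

A = π(0.101/2 mm)² = π(5.0500e-05 m)² = 8.012e-09 m²
R₍20₎ = ρL/A = (1.72×10^-8)(662)/(8.012e-09) = 1421 Ω
R₍141₎ = R₍20₎(1 + αΔT) = 1421 × (1 + 0.004×121) = 2109 Ω
P = I²R = (15.4)² × 2109 = 5.00×10^5 W

5.00×10^5 W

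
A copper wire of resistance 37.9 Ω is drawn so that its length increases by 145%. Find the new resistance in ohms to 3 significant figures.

k = 1 + 145/100 = 2.45; volume constant ⇒ A' = A/k, so R' = k²R.
R' = 6.003 × 37.9 = 227 Ω

227 Ω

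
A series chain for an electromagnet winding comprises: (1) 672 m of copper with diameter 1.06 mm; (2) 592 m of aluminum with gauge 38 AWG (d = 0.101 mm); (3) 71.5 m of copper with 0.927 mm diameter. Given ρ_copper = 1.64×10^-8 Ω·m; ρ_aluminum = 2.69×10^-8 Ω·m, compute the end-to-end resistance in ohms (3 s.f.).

Seg 1: A = π(d/2)² = π(5.3000e-04 m)² = 8.825e-07 m²
R_1 = (1.64×10^-8)(672)/(8.825e-07) = 12.49 Ω
Seg 2: A = π(0.101/2 mm)² = π(5.0500e-05 m)² = 8.012e-09 m²
R_2 = (2.69×10^-8)(592)/(8.012e-09) = 1988 Ω
Seg 3: A = π(d/2)² = π(4.6350e-04 m)² = 6.749e-07 m²
R_3 = (1.64×10^-8)(71.5)/(6.749e-07) = 1.737 Ω
R_total = R_1 + R_2 + R_3 = 2000 Ω

2000 Ω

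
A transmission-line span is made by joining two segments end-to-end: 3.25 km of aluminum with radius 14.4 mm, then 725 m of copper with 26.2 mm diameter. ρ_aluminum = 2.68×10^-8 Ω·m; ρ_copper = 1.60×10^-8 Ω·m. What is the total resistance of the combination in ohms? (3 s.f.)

Segment 1: A = πr² = π(1.4400e-02 m)² = 6.514e-04 m²
R₁ = ρL/A = (2.68×10^-8)(3250)/(6.514e-04) = 0.1337 Ω
Segment 2: A = π(d/2)² = π(1.3100e-02 m)² = 5.391e-04 m²
R₂ = (1.60×10^-8)(725)/(5.391e-04) = 0.02152 Ω
R = R₁ + R₂ = 0.155 Ω

0.155 Ω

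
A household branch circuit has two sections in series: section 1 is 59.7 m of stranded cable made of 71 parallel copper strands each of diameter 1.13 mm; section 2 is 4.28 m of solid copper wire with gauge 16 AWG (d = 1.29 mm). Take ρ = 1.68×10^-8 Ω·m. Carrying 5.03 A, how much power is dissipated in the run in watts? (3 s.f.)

1.75 W

Section 1: A_strand = π(5.6500e-04)² = 1.003e-06 m²; R₁ = ρL/(N·A_s) = (1.68×10^-8)(59.7)/(71×1.003e-06) = 0.01409 Ω
Section 2: A = π(1.29/2 mm)² = π(6.4500e-04 m)² = 1.307e-06 m²
R₂ = (1.68×10^-8)(4.28)/(1.307e-06) = 0.05502 Ω
R = R₁ + R₂ = 0.0691 Ω
P = I²R = (5.03)² × 0.0691 = 1.75 W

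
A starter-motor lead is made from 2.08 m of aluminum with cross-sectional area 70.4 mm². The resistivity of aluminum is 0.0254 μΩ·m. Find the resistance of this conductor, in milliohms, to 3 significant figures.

0.750 mΩ

ρ = 0.0254 μΩ·m = 2.54×10^-8 Ω·m
A = 70.4 mm² = 7.040e-05 m²
R = ρL/A = (2.54×10^-8)(2.08 m)/(7.040e-05 m²) = 0.750 mΩ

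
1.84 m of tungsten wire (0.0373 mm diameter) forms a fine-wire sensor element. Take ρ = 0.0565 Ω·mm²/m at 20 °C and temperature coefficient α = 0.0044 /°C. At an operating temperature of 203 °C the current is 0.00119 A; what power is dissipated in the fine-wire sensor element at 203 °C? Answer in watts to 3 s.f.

2.43×10^-4 W

ρ = 0.0565 Ω·mm²/m = 5.65×10^-8 Ω·m
A = π(d/2)² = π(1.8650e-05 m)² = 1.093e-09 m²
R₍20₎ = ρL/A = (5.65×10^-8)(1.84)/(1.093e-09) = 95.14 Ω
R₍203₎ = R₍20₎(1 + αΔT) = 95.14 × (1 + 0.0044×183) = 171.7 Ω
P = I²R = (0.00119)² × 171.7 = 2.43×10^-4 W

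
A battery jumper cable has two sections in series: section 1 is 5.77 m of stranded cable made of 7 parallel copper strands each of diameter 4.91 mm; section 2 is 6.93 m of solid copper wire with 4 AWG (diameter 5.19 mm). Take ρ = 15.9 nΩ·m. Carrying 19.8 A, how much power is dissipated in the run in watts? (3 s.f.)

2.31 W

ρ = 15.9 nΩ·m = 1.59×10^-8 Ω·m
Section 1: A_strand = π(2.4550e-03)² = 1.893e-05 m²; R₁ = ρL/(N·A_s) = (1.59×10^-8)(5.77)/(7×1.893e-05) = 6.922×10^-4 Ω
Section 2: A = π(5.19/2 mm)² = π(2.5950e-03 m)² = 2.116e-05 m²
R₂ = (1.59×10^-8)(6.93)/(2.116e-05) = 0.005208 Ω
R = R₁ + R₂ = 0.005901 Ω
P = I²R = (19.8)² × 0.005901 = 2.31 W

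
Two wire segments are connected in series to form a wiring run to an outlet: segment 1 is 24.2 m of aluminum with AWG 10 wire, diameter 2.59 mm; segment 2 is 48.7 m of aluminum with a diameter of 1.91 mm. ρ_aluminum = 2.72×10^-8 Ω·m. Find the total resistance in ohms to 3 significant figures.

0.587 Ω

Segment 1: A = π(2.59/2 mm)² = π(1.2950e-03 m)² = 5.269e-06 m²
R₁ = ρL/A = (2.72×10^-8)(24.2)/(5.269e-06) = 0.1249 Ω
Segment 2: A = π(d/2)² = π(9.5500e-04 m)² = 2.865e-06 m²
R₂ = (2.72×10^-8)(48.7)/(2.865e-06) = 0.4623 Ω
R = R₁ + R₂ = 0.587 Ω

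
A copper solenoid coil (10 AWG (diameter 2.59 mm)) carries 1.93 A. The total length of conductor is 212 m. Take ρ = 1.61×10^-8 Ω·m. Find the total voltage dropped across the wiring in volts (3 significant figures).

A = π(2.59/2 mm)² = π(1.2950e-03 m)² = 5.269e-06 m²
R = ρL/A = (1.61×10^-8)(212)/(5.269e-06) = 0.6478 Ω
V = IR = 1.93 × 0.6478 = 1.25 V

1.25 V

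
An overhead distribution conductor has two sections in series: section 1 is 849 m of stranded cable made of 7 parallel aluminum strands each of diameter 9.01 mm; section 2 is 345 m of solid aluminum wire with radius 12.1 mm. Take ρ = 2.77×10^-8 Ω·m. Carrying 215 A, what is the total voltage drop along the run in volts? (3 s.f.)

15.8 V

Section 1: A_strand = π(4.5050e-03)² = 6.376e-05 m²; R₁ = ρL/(N·A_s) = (2.77×10^-8)(849)/(7×6.376e-05) = 0.05269 Ω
Section 2: A = πr² = π(1.2100e-02 m)² = 4.600e-04 m²
R₂ = (2.77×10^-8)(345)/(4.600e-04) = 0.02078 Ω
R = R₁ + R₂ = 0.07347 Ω
V = IR = 215 × 0.07347 = 15.8 V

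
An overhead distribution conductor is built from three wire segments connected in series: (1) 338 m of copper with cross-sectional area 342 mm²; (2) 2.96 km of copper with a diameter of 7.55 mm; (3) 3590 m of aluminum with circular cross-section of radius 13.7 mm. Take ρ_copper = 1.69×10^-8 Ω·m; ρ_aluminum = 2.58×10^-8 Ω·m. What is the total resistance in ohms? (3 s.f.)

1.29 Ω

Seg 1: A = 342 mm² = 3.420e-04 m²
R_1 = (1.69×10^-8)(338)/(3.420e-04) = 0.0167 Ω
Seg 2: A = π(d/2)² = π(3.7750e-03 m)² = 4.477e-05 m²
R_2 = (1.69×10^-8)(2960)/(4.477e-05) = 1.117 Ω
Seg 3: A = πr² = π(1.3700e-02 m)² = 5.896e-04 m²
R_3 = (2.58×10^-8)(3590)/(5.896e-04) = 0.1571 Ω
R_total = R_1 + R_2 + R_3 = 1.29 Ω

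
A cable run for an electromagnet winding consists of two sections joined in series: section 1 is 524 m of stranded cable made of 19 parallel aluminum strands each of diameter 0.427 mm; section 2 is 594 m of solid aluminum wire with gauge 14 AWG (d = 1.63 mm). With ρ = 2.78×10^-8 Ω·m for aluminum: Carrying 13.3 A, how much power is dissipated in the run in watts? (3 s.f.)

2350 W

Section 1: A_strand = π(2.1350e-04)² = 1.432e-07 m²; R₁ = ρL/(N·A_s) = (2.78×10^-8)(524)/(19×1.432e-07) = 5.354 Ω
Section 2: A = π(1.63/2 mm)² = π(8.1500e-04 m)² = 2.087e-06 m²
R₂ = (2.78×10^-8)(594)/(2.087e-06) = 7.913 Ω
R = R₁ + R₂ = 13.27 Ω
P = I²R = (13.3)² × 13.27 = 2350 W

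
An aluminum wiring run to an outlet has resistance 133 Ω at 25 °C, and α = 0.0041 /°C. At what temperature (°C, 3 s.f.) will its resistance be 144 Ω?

R = R₀(1 + α(T − T₀)) ⇒ T = T₀ + (R/R₀ − 1)/α
T = 25 + (144/133 − 1)/0.0041 = 25 + (0.08271)/0.0041 = 45.2 °C

45.2 °C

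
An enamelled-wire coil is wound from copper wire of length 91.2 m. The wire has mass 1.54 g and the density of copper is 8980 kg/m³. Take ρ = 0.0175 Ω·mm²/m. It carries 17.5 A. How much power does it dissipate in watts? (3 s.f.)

ρ = 0.0175 Ω·mm²/m = 1.75×10^-8 Ω·m
A = m/(density·L) = 0.00154/(8980×91.2) = 1.8804e-09 m²
R = ρL/A = (1.75×10^-8)(91.2)/(1.8804e-09) = 848.8 Ω
P = I²R = (17.5)² × 848.8 = 2.60×10^5 W

2.60×10^5 W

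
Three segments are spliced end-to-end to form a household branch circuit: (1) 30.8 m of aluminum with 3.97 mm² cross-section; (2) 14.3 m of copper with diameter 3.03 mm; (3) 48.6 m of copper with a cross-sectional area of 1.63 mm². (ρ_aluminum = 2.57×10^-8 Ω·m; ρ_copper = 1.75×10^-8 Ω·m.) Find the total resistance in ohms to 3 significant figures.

Seg 1: A = 3.97 mm² = 3.970e-06 m²
R_1 = (2.57×10^-8)(30.8)/(3.970e-06) = 0.1994 Ω
Seg 2: A = π(d/2)² = π(1.5150e-03 m)² = 7.211e-06 m²
R_2 = (1.75×10^-8)(14.3)/(7.211e-06) = 0.03471 Ω
Seg 3: A = 1.63 mm² = 1.630e-06 m²
R_3 = (1.75×10^-8)(48.6)/(1.630e-06) = 0.5218 Ω
R_total = R_1 + R_2 + R_3 = 0.756 Ω

0.756 Ω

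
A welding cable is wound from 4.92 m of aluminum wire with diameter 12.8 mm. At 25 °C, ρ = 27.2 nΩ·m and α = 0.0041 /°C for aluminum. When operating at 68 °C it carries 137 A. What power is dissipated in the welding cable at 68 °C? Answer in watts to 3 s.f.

23.0 W

ρ = 27.2 nΩ·m = 2.72×10^-8 Ω·m
A = π(d/2)² = π(6.4000e-03 m)² = 1.287e-04 m²
R₍25₎ = ρL/A = (2.72×10^-8)(4.92)/(1.287e-04) = 0.00104 Ω
R₍68₎ = R₍25₎(1 + αΔT) = 0.00104 × (1 + 0.0041×43) = 0.001223 Ω
P = I²R = (137)² × 0.001223 = 23.0 W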